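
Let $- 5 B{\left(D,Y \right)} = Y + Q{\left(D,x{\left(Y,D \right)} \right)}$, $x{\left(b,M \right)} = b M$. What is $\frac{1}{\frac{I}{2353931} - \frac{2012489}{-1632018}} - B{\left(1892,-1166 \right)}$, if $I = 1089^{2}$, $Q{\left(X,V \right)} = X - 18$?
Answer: $\frac{4743483190102386}{33363523314185} \approx 142.18$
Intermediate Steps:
$x{\left(b,M \right)} = M b$
$Q{\left(X,V \right)} = -18 + X$ ($Q{\left(X,V \right)} = X - 18 = -18 + X$)
$I = 1185921$
$B{\left(D,Y \right)} = \frac{18}{5} - \frac{D}{5} - \frac{Y}{5}$ ($B{\left(D,Y \right)} = - \frac{Y + \left(-18 + D\right)}{5} = - \frac{-18 + D + Y}{5} = \frac{18}{5} - \frac{D}{5} - \frac{Y}{5}$)
$\frac{1}{\frac{I}{2353931} - \frac{2012489}{-1632018}} - B{\left(1892,-1166 \right)} = \frac{1}{\frac{1185921}{2353931} - \frac{2012489}{-1632018}} - \left(\frac{18}{5} - \frac{1892}{5} - - \frac{1166}{5}\right) = \frac{1}{1185921 \cdot \frac{1}{2353931} - - \frac{2012489}{1632018}} - \left(\frac{18}{5} - \frac{1892}{5} + \frac{1166}{5}\right) = \frac{1}{\frac{1185921}{2353931} + \frac{2012489}{1632018}} - - \frac{708}{5} = \frac{1}{\frac{6672704662837}{3841657762758}} + \frac{708}{5} = \frac{3841657762758}{6672704662837} + \frac{708}{5} = \frac{4743483190102386}{33363523314185}$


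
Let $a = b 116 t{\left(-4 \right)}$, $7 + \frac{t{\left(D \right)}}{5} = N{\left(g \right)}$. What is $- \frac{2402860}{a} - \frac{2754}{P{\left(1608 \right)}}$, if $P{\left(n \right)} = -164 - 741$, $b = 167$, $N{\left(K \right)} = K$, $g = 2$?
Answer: $\frac{7016701}{876583} \approx 8.0046$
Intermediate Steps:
$t{\left(D \right)} = -25$ ($t{\left(D \right)} = -35 + 5 \cdot 2 = -35 + 10 = -25$)
$P{\left(n \right)} = -905$ ($P{\left(n \right)} = -164 - 741 = -905$)
$a = -484300$ ($a = 167 \cdot 116 \left(-25\right) = 19372 \left(-25\right) = -484300$)
$- \frac{2402860}{a} - \frac{2754}{P{\left(1608 \right)}} = - \frac{2402860}{-484300} - \frac{2754}{-905} = \left(-2402860\right) \left(- \frac{1}{484300}\right) - - \frac{2754}{905} = \frac{120143}{24215} + \frac{2754}{905} = \frac{7016701}{876583}$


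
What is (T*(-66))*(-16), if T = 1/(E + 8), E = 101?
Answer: 1056/109 ≈ 9.6881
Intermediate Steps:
T = 1/109 (T = 1/(101 + 8) = 1/109 ≈ 0.0091743)
(T*(-66))*(-16) = ((1/109)*(-66))*(-16) = -66/109*(-16) = 1056/109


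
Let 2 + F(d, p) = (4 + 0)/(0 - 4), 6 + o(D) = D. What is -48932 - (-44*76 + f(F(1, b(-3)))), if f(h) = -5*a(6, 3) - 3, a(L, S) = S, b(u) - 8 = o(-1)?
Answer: -45570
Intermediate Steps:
o(D) = -6 + D
b(u) = 1 (b(u) = 8 + (-6 - 1) = 8 - 7 = 1)
F(d, p) = -3 (F(d, p) = -2 + (4 + 0)/(0 - 4) = -2 + 4/(-4) = -2 + 4*(-¼) = -2 - 1 = -3)
f(h) = -18 (f(h) = -5*3 - 3 = -15 - 3 = -18)
-48932 - (-44*76 + f(F(1, b(-3)))) = -48932 - (-44*76 - 18) = -48932 - (-3344 - 18) = -48932 - 1*(-3362) = -48932 + 3362 = -45570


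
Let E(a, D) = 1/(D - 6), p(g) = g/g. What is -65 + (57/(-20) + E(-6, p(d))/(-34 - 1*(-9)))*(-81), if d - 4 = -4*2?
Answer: 82601/500 ≈ 165.20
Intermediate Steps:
d = -4 (d = 4 - 4*2 = 4 - 8 = -4)
p(g) = 1
E(a, D) = 1/(-6 + D)
-65 + (57/(-20) + E(-6, p(d))/(-34 - 1*(-9)))*(-81) = -65 + (57/(-20) + 1/((-6 + 1)*(-34 - 1*(-9))))*(-81) = -65 + (57*(-1/20) + 1/((-5)*(-34 + 9)))*(-81) = -65 + (-57/20 - 1/5/(-25))*(-81) = -65 + (-57/20 - 1/5*(-1/25))*(-81) = -65 + (-57/20 + 1/125)*(-81) = -65 - 1421/500*(-81) = -65 + 115101/500 = 82601/500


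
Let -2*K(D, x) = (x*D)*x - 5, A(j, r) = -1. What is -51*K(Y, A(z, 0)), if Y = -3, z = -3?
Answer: -204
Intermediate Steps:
K(D, x) = 5/2 - D*x²/2 (K(D, x) = -((x*D)*x - 5)/2 = -((D*x)*x - 5)/2 = -(D*x² - 5)/2 = -(-5 + D*x²)/2 = 5/2 - D*x²/2)
-51*K(Y, A(z, 0)) = -51*(5/2 - ½*(-3)*(-1)²) = -51*(5/2 - ½*(-3)*1) = -51*(5/2 + 3/2) = -51*4 = -204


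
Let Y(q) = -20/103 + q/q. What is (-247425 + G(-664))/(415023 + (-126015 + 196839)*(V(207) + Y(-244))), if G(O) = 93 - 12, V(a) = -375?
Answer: 8492144/895650413 ≈ 0.0094815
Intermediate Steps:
Y(q) = 83/103 (Y(q) = -20*1/103 + 1 = -20/103 + 1 = 83/103)
G(O) = 81
(-247425 + G(-664))/(415023 + (-126015 + 196839)*(V(207) + Y(-244))) = (-247425 + 81)/(415023 + (-126015 + 196839)*(-375 + 83/103)) = -247344/(415023 + 70824*(-38542/103)) = -247344/(415023 - 2729698608/103) = -247344/(-2686951239/103) = -247344*(-103/2686951239) = 8492144/895650413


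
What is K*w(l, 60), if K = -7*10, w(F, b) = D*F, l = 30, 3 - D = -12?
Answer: -31500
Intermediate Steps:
D = 15 (D = 3 - 1*(-12) = 3 + 12 = 15)
w(F, b) = 15*F
K = -70
K*w(l, 60) = -1050*30 = -70*450 = -31500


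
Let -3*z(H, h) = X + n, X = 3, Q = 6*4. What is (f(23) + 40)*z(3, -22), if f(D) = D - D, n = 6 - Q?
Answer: 200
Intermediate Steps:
Q = 24
n = -18 (n = 6 - 1*24 = 6 - 24 = -18)
z(H, h) = 5 (z(H, h) = -(3 - 18)/3 = -⅓*(-15) = 5)
f(D) = 0
(f(23) + 40)*z(3, -22) = (0 + 40)*5 = 40*5 = 200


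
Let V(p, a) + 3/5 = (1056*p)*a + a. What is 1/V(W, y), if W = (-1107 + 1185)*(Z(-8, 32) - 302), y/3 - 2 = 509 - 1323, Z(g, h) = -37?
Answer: 5/340099107177 ≈ 1.4702e-11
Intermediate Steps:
y = -2436 (y = 6 + 3*(509 - 1323) = 6 + 3*(-814) = 6 - 2442 = -2436)
W = -26442 (W = (-1107 + 1185)*(-37 - 302) = 78*(-339) = -26442)
V(p, a) = -⅗ + a + 1056*a*p (V(p, a) = -⅗ + ((1056*p)*a + a) = -⅗ + (1056*a*p + a) = -⅗ + (a + 1056*a*p) = -⅗ + a + 1056*a*p)
1/V(W, y) = 1/(-⅗ - 2436 + 1056*(-2436)*(-26442)) = 1/(-⅗ - 2436 + 68019823872) = 1/(340099107177/5) = 5/340099107177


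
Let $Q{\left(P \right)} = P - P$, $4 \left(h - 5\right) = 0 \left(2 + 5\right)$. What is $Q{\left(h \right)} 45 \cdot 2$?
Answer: $0$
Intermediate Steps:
$h = 5$ ($h = 5 + \frac{0 \left(2 + 5\right)}{4} = 5 + \frac{0 \cdot 7}{4} = 5 + \frac{1}{4} \cdot 0 = 5 + 0 = 5$)
$Q{\left(P \right)} = 0$
$Q{\left(h \right)} 45 \cdot 2 = 0 \cdot 45 \cdot 2 = 0 \cdot 2 = 0$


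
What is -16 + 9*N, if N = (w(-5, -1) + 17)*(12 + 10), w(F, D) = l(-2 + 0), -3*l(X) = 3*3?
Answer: 2756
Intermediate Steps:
l(X) = -3
w(F, D) = -3
N = 308 (N = (-3 + 17)*(12 + 10) = 14*22 = 308)
-16 + 9*N = -16 + 9*308 = -16 + 2772 = 2756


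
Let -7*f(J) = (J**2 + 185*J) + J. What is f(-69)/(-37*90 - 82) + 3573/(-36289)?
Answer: -378298629/866726476 ≈ -0.43647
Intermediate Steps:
f(J) = -186*J/7 - J**2/7 (f(J) = -((J**2 + 185*J) + J)/7 = -(J**2 + 186*J)/7 = -186*J/7 - J**2/7)
f(-69)/(-37*90 - 82) + 3573/(-36289) = (-1/7*(-69)*(186 - 69))/(-37*90 - 82) + 3573/(-36289) = (-1/7*(-69)*117)/(-3330 - 82) + 3573*(-1/36289) = (8073/7)/(-3412) - 3573/36289 = (8073/7)*(-1/3412) - 3573/36289 = -8073/23884 - 3573/36289 = -378298629/866726476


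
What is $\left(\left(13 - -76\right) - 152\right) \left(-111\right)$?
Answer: $6993$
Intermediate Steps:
$\left(\left(13 - -76\right) - 152\right) \left(-111\right) = \left(\left(13 + 76\right) - 152\right) \left(-111\right) = \left(89 - 152\right) \left(-111\right) = \left(-63\right) \left(-111\right) = 6993$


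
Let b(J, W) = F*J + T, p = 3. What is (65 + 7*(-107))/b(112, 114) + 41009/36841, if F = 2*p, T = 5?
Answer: 2563849/24941357 ≈ 0.10280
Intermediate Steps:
F = 6 (F = 2*3 = 6)
b(J, W) = 5 + 6*J (b(J, W) = 6*J + 5 = 5 + 6*J)
(65 + 7*(-107))/b(112, 114) + 41009/36841 = (65 + 7*(-107))/(5 + 6*112) + 41009/36841 = (65 - 749)/(5 + 672) + 41009*(1/36841) = -684/677 + 41009/36841 = 2563849/24941357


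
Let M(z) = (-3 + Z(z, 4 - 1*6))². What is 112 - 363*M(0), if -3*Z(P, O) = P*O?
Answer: -3155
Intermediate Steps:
Z(P, O) = -O*P/3 (Z(P, O) = -P*O/3 = -O*P/3)
M(z) = (-3 + 2*z/3)² (M(z) = (-3 - (4 - 1*6)*z/3)² = (-3 - (4 - 6)*z/3)² = (-3 - ⅓*(-2)*z)² = (-3 + 2*z/3)²)
112 - 363*M(0) = 112 - 121*(-9 + 2*0)²/3 = 112 - 121*(-9 + 0)²/3 = 112 - 121*(-9)²/3 = 112 - 121*81/3 = 112 - 363*9 = 112 - 3267 = -3155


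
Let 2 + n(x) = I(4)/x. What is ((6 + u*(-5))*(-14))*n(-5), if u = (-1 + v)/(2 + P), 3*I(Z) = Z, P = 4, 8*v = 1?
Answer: 38437/180 ≈ 213.54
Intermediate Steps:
v = 1/8 (v = (1/8)*1 = 1/8 ≈ 0.12500)
I(Z) = Z/3
u = -7/48 (u = (-1 + 1/8)/(2 + 4) = -7/8/6 = -7/8*1/6 = -7/48 ≈ -0.14583)
n(x) = -2 + 4/(3*x) (n(x) = -2 + ((1/3)*4)/x = -2 + 4/(3*x))
((6 + u*(-5))*(-14))*n(-5) = ((6 - 7/48*(-5))*(-14))*(-2 + (4/3)/(-5)) = ((6 + 35/48)*(-14))*(-2 + (4/3)*(-1/5)) = ((323/48)*(-14))*(-2 - 4/15) = -2261/24*(-34/15) = 38437/180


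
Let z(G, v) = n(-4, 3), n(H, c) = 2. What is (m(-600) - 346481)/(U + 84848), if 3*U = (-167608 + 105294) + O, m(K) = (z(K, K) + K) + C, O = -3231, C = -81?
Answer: -1041480/188999 ≈ -5.5105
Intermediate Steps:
z(G, v) = 2
m(K) = -79 + K (m(K) = (2 + K) - 81 = -79 + K)
U = -65545/3 (U = ((-167608 + 105294) - 3231)/3 = (-62314 - 3231)/3 = (⅓)*(-65545) = -65545/3 ≈ -21848.)
(m(-600) - 346481)/(U + 84848) = ((-79 - 600) - 346481)/(-65545/3 + 84848) = (-679 - 346481)/(188999/3) = -347160*3/188999 = -1041480/188999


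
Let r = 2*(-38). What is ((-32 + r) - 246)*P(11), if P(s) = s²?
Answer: -42834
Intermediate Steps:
r = -76
((-32 + r) - 246)*P(11) = ((-32 - 76) - 246)*11² = (-108 - 246)*121 = -354*121 = -42834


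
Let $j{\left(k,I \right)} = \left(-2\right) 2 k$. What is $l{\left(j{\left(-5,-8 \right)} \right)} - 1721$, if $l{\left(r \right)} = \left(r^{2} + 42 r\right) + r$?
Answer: $-461$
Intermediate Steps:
$j{\left(k,I \right)} = - 4 k$
$l{\left(r \right)} = r^{2} + 43 r$
$l{\left(j{\left(-5,-8 \right)} \right)} - 1721 = \left(-4\right) \left(-5\right) \left(43 - -20\right) - 1721 = 20 \left(43 + 20\right) - 1721 = 20 \cdot 63 - 1721 = 1260 - 1721 = -461$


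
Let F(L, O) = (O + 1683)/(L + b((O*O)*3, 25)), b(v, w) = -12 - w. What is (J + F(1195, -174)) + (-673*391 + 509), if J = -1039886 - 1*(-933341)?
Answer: -142502591/386 ≈ -3.6918e+5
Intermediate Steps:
F(L, O) = (1683 + O)/(-37 + L) (F(L, O) = (O + 1683)/(L + (-12 - 1*25)) = (1683 + O)/(L + (-12 - 25)) = (1683 + O)/(L - 37) = (1683 + O)/(-37 + L))
J = -106545 (J = -1039886 + 933341 = -106545)
(J + F(1195, -174)) + (-673*391 + 509) = (-106545 + (1683 - 174)/(-37 + 1195)) + (-673*391 + 509) = (-106545 + 1509/1158) + (-263143 + 509) = (-106545 + (1/1158)*1509) - 262634 = (-106545 + 503/386) - 262634 = -41125867/386 - 262634 = -142502591/386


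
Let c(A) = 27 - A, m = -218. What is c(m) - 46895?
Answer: -46650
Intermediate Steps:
c(m) - 46895 = (27 - 1*(-218)) - 46895 = (27 + 218) - 46895 = 245 - 46895 = -46650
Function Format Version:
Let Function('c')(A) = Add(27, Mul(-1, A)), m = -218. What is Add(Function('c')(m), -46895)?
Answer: -46650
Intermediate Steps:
Add(Function('c')(m), -46895) = Add(Add(27, Mul(-1, -218)), -46895) = Add(Add(27, 218), -46895) = Add(245, -46895) = -46650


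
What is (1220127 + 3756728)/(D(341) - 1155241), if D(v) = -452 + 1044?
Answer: -4976855/1154649 ≈ -4.3103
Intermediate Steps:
D(v) = 592
(1220127 + 3756728)/(D(341) - 1155241) = (1220127 + 3756728)/(592 - 1155241) = 4976855/(-1154649) = 4976855*(-1/1154649) = -4976855/1154649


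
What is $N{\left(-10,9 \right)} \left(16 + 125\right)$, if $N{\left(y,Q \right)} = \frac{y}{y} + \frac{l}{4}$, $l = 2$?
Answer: $\frac{423}{2} \approx 211.5$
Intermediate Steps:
$N{\left(y,Q \right)} = \frac{3}{2}$ ($N{\left(y,Q \right)} = \frac{y}{y} + \frac{2}{4} = 1 + 2 \cdot \frac{1}{4} = 1 + \frac{1}{2} = \frac{3}{2}$)
$N{\left(-10,9 \right)} \left(16 + 125\right) = \frac{3 \left(16 + 125\right)}{2} = \frac{3}{2} \cdot 141 = \frac{423}{2}$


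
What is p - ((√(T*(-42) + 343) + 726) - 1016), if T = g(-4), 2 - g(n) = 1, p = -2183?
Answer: -1893 - √301 ≈ -1910.3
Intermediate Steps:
g(n) = 1 (g(n) = 2 - 1*1 = 2 - 1 = 1)
T = 1
p - ((√(T*(-42) + 343) + 726) - 1016) = -2183 - ((√(1*(-42) + 343) + 726) - 1016) = -2183 - ((√(-42 + 343) + 726) - 1016) = -2183 - ((√301 + 726) - 1016) = -2183 - ((726 + √301) - 1016) = -2183 - (-290 + √301) = -2183 + (290 - √301) = -1893 - √301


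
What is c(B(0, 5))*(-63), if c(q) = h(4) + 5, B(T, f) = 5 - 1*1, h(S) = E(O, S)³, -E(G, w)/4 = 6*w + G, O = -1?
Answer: 49057029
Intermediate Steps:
E(G, w) = -24*w - 4*G (E(G, w) = -4*(6*w + G) = -4*(G + 6*w) = -24*w - 4*G)
h(S) = (4 - 24*S)³ (h(S) = (-24*S - 4*(-1))³ = (-24*S + 4)³ = (4 - 24*S)³)
B(T, f) = 4 (B(T, f) = 5 - 1 = 4)
c(q) = -778683 (c(q) = -64*(-1 + 6*4)³ + 5 = -64*(-1 + 24)³ + 5 = -64*23³ + 5 = -64*12167 + 5 = -778688 + 5 = -778683)
c(B(0, 5))*(-63) = -778683*(-63) = 49057029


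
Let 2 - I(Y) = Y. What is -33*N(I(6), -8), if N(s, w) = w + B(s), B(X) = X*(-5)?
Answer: -396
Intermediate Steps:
I(Y) = 2 - Y
B(X) = -5*X
N(s, w) = w - 5*s
-33*N(I(6), -8) = -33*(-8 - 5*(2 - 1*6)) = -33*(-8 - 5*(2 - 6)) = -33*(-8 - 5*(-4)) = -33*(-8 + 20) = -33*12 = -396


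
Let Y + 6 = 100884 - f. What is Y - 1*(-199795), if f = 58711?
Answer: 241962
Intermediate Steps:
Y = 42167 (Y = -6 + (100884 - 1*58711) = -6 + (100884 - 58711) = -6 + 42173 = 42167)
Y - 1*(-199795) = 42167 - 1*(-199795) = 42167 + 199795 = 241962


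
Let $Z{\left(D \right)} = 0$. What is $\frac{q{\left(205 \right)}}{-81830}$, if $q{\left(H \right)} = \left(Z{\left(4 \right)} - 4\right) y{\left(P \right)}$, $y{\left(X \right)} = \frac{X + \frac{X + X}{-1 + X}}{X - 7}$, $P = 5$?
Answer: $- \frac{3}{16366} \approx -0.00018331$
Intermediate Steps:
$y{\left(X \right)} = \frac{X + \frac{2 X}{-1 + X}}{-7 + X}$
$q{\left(H \right)} = 15$ ($q{\left(H \right)} = \left(0 - 4\right) \frac{5 \left(1 + 5\right)}{7 + 5^{2} - 40} = \left(0 - 4\right) 5 \frac{1}{7 + 25 - 40} \cdot 6 = - 4 \cdot 5 \frac{1}{-8} \cdot 6 = - 4 \cdot 5 \left(- \frac{1}{8}\right) 6 = \left(-4\right) \left(- \frac{15}{4}\right) = 15$)
$\frac{q{\left(205 \right)}}{-81830} = \frac{15}{-81830} = 15 \left(- \frac{1}{81830}\right) = - \frac{3}{16366}$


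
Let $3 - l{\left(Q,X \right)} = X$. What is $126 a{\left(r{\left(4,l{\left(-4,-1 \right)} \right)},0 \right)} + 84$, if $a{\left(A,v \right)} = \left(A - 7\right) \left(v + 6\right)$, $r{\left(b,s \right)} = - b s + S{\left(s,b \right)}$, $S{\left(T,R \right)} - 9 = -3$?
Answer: $-12768$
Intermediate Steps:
$S{\left(T,R \right)} = 6$ ($S{\left(T,R \right)} = 9 - 3 = 6$)
$l{\left(Q,X \right)} = 3 - X$
$r{\left(b,s \right)} = 6 - b s$ ($r{\left(b,s \right)} = - b s + 6 = 6 - b s$)
$a{\left(A,v \right)} = \left(-7 + A\right) \left(6 + v\right)$
$126 a{\left(r{\left(4,l{\left(-4,-1 \right)} \right)},0 \right)} + 84 = 126 \left(-42 - 0 + 6 \left(6 - 4 \left(3 - -1\right)\right) + \left(6 - 4 \left(3 - -1\right)\right) 0\right) + 84 = 126 \left(-42 + 0 + 6 \left(6 - 4 \left(3 + 1\right)\right) + \left(6 - 4 \left(3 + 1\right)\right) 0\right) + 84 = 126 \left(-42 + 0 + 6 \left(6 - 4 \cdot 4\right) + \left(6 - 4 \cdot 4\right) 0\right) + 84 = 126 \left(-42 + 0 + 6 \left(6 - 16\right) + \left(6 - 16\right) 0\right) + 84 = 126 \left(-42 + 0 + 6 \left(-10\right) - 0\right) + 84 = 126 \left(-42 + 0 - 60 + 0\right) + 84 = 126 \left(-102\right) + 84 = -12852 + 84 = -12768$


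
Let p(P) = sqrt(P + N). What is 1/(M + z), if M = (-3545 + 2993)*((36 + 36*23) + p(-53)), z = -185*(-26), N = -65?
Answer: I/(2*(-236059*I + 276*sqrt(118))) ≈ -2.1178e-6 + 2.6897e-8*I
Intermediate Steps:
p(P) = sqrt(-65 + P) (p(P) = sqrt(P - 65) = sqrt(-65 + P))
z = 4810
M = -476928 - 552*I*sqrt(118) (M = (-3545 + 2993)*((36 + 36*23) + sqrt(-65 - 53)) = -552*((36 + 828) + sqrt(-118)) = -552*(864 + I*sqrt(118)) = -476928 - 552*I*sqrt(118) ≈ -4.7693e+5 - 5996.3*I)
1/(M + z) = 1/((-476928 - 552*I*sqrt(118)) + 4810) = 1/(-472118 - 552*I*sqrt(118))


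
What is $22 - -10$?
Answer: $32$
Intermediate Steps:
$22 - -10 = 22 + 10 = 32$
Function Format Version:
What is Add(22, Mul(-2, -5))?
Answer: 32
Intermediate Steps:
Add(22, Mul(-2, -5)) = Add(22, 10) = 32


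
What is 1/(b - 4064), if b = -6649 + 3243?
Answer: -1/7470 ≈ -0.00013387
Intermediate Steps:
b = -3406
1/(b - 4064) = 1/(-3406 - 4064) = 1/(-7470) = -1/7470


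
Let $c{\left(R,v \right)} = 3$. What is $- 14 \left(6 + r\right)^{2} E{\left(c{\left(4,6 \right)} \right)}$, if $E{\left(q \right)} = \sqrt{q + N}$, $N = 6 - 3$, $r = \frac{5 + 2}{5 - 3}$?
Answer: $- \frac{2527 \sqrt{6}}{2} \approx -3094.9$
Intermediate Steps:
$r = \frac{7}{2} \approx 3.5$
$N = 3$ ($N = 6 - 3 = 3$)
$E{\left(q \right)} = \sqrt{3 + q}$ ($E{\left(q \right)} = \sqrt{q + 3} = \sqrt{3 + q}$)
$- 14 \left(6 + r\right)^{2} E{\left(c{\left(4,6 \right)} \right)} = - 14 \left(6 + \frac{7}{2}\right)^{2} \sqrt{3 + 3} = - 14 \left(\frac{19}{2}\right)^{2} \sqrt{6} = \left(-14\right) \frac{361}{4} \sqrt{6} = - \frac{2527 \sqrt{6}}{2}$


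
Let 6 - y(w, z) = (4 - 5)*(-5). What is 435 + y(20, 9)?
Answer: 436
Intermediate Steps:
y(w, z) = 1 (y(w, z) = 6 - (4 - 5)*(-5) = 6 - (-1)*(-5) = 6 - 1*5 = 6 - 5 = 1)
435 + y(20, 9) = 435 + 1 = 436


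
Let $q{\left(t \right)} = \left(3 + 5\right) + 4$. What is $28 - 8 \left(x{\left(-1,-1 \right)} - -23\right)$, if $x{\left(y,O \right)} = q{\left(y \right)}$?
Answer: $-252$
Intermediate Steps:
$q{\left(t \right)} = 12$ ($q{\left(t \right)} = 8 + 4 = 12$)
$x{\left(y,O \right)} = 12$
$28 - 8 \left(x{\left(-1,-1 \right)} - -23\right) = 28 - 8 \left(12 - -23\right) = 28 - 8 \left(12 + 23\right) = 28 - 280 = -252$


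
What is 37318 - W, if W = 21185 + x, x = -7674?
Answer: 23807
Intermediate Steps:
W = 13511 (W = 21185 - 7674 = 13511)
37318 - W = 37318 - 1*13511 = 37318 - 13511 = 23807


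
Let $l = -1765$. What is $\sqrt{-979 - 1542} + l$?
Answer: $-1765 + i \sqrt{2521} \approx -1765.0 + 50.21 i$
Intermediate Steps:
$\sqrt{-979 - 1542} + l = \sqrt{-979 - 1542} - 1765 = \sqrt{-2521} - 1765 = i \sqrt{2521} - 1765 = -1765 + i \sqrt{2521}$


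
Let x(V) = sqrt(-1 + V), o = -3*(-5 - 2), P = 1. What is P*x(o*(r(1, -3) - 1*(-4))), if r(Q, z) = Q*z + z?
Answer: I*sqrt(43) ≈ 6.5574*I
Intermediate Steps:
r(Q, z) = z + Q*z
o = 21 (o = -3*(-7) = 21)
P*x(o*(r(1, -3) - 1*(-4))) = 1*sqrt(-1 + 21*(-3*(1 + 1) - 1*(-4))) = 1*sqrt(-1 + 21*(-3*2 + 4)) = 1*sqrt(-1 + 21*(-6 + 4)) = 1*sqrt(-1 + 21*(-2)) = 1*sqrt(-1 - 42) = 1*sqrt(-43) = 1*(I*sqrt(43)) = I*sqrt(43)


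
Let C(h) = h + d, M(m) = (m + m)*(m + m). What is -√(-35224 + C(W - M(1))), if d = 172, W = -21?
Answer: -I*√35077 ≈ -187.29*I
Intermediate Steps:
M(m) = 4*m² (M(m) = (2*m)*(2*m) = 4*m²)
C(h) = 172 + h (C(h) = h + 172 = 172 + h)
-√(-35224 + C(W - M(1))) = -√(-35224 + (172 + (-21 - 4*1²))) = -√(-35224 + (172 + (-21 - 4))) = -√(-35224 + (172 - 25)) = -√(-35224 + 147) = -√(-35077) = -I*√35077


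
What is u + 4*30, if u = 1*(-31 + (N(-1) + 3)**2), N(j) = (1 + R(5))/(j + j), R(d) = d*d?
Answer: 189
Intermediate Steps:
R(d) = d**2
N(j) = 13/j (N(j) = (1 + 5**2)/(j + j) = (1 + 25)/((2*j)) = 26*(1/(2*j)) = 13/j)
u = 69 (u = 1*(-31 + (13/(-1) + 3)**2) = 1*(-31 + (13*(-1) + 3)**2) = 1*(-31 + (-13 + 3)**2) = 1*(-31 + (-10)**2) = 1*(-31 + 100) = 1*69 = 69)
u + 4*30 = 69 + 4*30 = 69 + 120 = 189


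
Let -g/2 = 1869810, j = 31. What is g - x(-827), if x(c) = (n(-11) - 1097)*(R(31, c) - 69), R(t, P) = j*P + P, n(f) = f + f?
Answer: -33430047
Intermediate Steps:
n(f) = 2*f
R(t, P) = 32*P (R(t, P) = 31*P + P = 32*P)
g = -3739620 (g = -2*1869810 = -3739620)
x(c) = 77211 - 35808*c (x(c) = (2*(-11) - 1097)*(32*c - 69) = (-22 - 1097)*(-69 + 32*c) = -1119*(-69 + 32*c) = 77211 - 35808*c)
g - x(-827) = -3739620 - (77211 - 35808*(-827)) = -3739620 - (77211 + 29613216) = -3739620 - 1*29690427 = -3739620 - 29690427 = -33430047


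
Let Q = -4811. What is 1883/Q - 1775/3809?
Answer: -15711872/18325099 ≈ -0.85740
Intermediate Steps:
1883/Q - 1775/3809 = 1883/(-4811) - 1775/3809 = 1883*(-1/4811) - 1775*1/3809 = -1883/4811 - 1775/3809 = -15711872/18325099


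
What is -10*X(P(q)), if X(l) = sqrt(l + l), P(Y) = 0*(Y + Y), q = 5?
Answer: 0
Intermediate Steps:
P(Y) = 0 (P(Y) = 0*(2*Y) = 0)
X(l) = sqrt(2)*sqrt(l) (X(l) = sqrt(2*l) = sqrt(2)*sqrt(l))
-10*X(P(q)) = -10*sqrt(2)*sqrt(0) = -10*sqrt(2)*0 = -10*0 = 0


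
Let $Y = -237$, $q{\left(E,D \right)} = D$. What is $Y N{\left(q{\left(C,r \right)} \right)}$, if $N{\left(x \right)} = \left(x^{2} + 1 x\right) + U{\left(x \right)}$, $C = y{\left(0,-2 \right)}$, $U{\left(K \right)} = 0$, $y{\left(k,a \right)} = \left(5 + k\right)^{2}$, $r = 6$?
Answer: $-9954$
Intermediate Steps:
$C = 25$ ($C = \left(5 + 0\right)^{2} = 5^{2} = 25$)
$N{\left(x \right)} = x + x^{2}$ ($N{\left(x \right)} = \left(x^{2} + 1 x\right) + 0 = \left(x^{2} + x\right) + 0 = \left(x + x^{2}\right) + 0 = x + x^{2}$)
$Y N{\left(q{\left(C,r \right)} \right)} = - 237 \cdot 6 \left(1 + 6\right) = - 237 \cdot 6 \cdot 7 = \left(-237\right) 42 = -9954$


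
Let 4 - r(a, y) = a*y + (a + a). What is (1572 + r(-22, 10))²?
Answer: 3385600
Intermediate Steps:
r(a, y) = 4 - 2*a - a*y (r(a, y) = 4 - (a*y + (a + a)) = 4 - (a*y + 2*a) = 4 - (2*a + a*y) = 4 + (-2*a - a*y) = 4 - 2*a - a*y)
(1572 + r(-22, 10))² = (1572 + (4 - 2*(-22) - 1*(-22)*10))² = (1572 + (4 + 44 + 220))² = (1572 + 268)² = 1840² = 3385600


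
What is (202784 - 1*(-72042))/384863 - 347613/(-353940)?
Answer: 4530496009/2670949220 ≈ 1.6962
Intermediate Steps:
(202784 - 1*(-72042))/384863 - 347613/(-353940) = (202784 + 72042)*(1/384863) - 347613*(-1/353940) = 274826*(1/384863) + 115871/117980 = 274826/384863 + 115871/117980 = 4530496009/2670949220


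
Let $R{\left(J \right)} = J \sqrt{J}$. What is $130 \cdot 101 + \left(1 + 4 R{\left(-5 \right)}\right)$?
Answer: $13131 - 20 i \sqrt{5} \approx 13131.0 - 44.721 i$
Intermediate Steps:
$R{\left(J \right)} = J^{\frac{3}{2}}$
$130 \cdot 101 + \left(1 + 4 R{\left(-5 \right)}\right) = 130 \cdot 101 + \left(1 + 4 \left(-5\right)^{\frac{3}{2}}\right) = 13130 + \left(1 + 4 \left(- 5 i \sqrt{5}\right)\right) = 13130 + \left(1 - 20 i \sqrt{5}\right) = 13131 - 20 i \sqrt{5}$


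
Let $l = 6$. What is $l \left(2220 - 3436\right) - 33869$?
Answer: $-41165$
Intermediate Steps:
$l \left(2220 - 3436\right) - 33869 = 6 \left(2220 - 3436\right) - 33869 = 6 \left(-1216\right) - 33869 = -7296 - 33869 = -41165$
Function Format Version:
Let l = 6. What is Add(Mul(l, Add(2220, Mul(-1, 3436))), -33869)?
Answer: -41165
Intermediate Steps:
Add(Mul(l, Add(2220, Mul(-1, 3436))), -33869) = Add(Mul(6, Add(2220, Mul(-1, 3436))), -33869) = Add(Mul(6, Add(2220, -3436)), -33869) = Add(Mul(6, -1216), -33869) = Add(-7296, -33869) = -41165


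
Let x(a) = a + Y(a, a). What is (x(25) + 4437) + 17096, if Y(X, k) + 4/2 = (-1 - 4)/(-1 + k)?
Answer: 517339/24 ≈ 21556.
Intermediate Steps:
Y(X, k) = -2 - 5/(-1 + k) (Y(X, k) = -2 + (-1 - 4)/(-1 + k) = -2 - 5/(-1 + k))
x(a) = a + (-3 - 2*a)/(-1 + a)
(x(25) + 4437) + 17096 = ((-3 + 25**2 - 3*25)/(-1 + 25) + 4437) + 17096 = ((-3 + 625 - 75)/24 + 4437) + 17096 = ((1/24)*547 + 4437) + 17096 = (547/24 + 4437) + 17096 = 107035/24 + 17096 = 517339/24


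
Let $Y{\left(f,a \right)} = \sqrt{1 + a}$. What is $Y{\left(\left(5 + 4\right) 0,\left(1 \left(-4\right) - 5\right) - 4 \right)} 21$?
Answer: $42 i \sqrt{3} \approx 72.746 i$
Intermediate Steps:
$Y{\left(\left(5 + 4\right) 0,\left(1 \left(-4\right) - 5\right) - 4 \right)} 21 = \sqrt{1 + \left(\left(1 \left(-4\right) - 5\right) - 4\right)} 21 = \sqrt{1 - 13} \cdot 21 = \sqrt{-12} \cdot 21 = 2 i \sqrt{3} \cdot 21 = 42 i \sqrt{3}$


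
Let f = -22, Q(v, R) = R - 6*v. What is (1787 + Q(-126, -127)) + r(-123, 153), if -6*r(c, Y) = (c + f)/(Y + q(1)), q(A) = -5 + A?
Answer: 2160049/894 ≈ 2416.2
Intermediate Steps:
r(c, Y) = -(-22 + c)/(6*(-4 + Y)) (r(c, Y) = -(c - 22)/(6*(Y + (-5 + 1))) = -(-22 + c)/(6*(Y - 4)) = -(-22 + c)/(6*(-4 + Y)))
(1787 + Q(-126, -127)) + r(-123, 153) = (1787 + (-127 - 6*(-126))) + (22 - 1*(-123))/(6*(-4 + 153)) = (1787 + (-127 + 756)) + (⅙)*(22 + 123)/149 = (1787 + 629) + (⅙)*(1/149)*145 = 2416 + 145/894 = 2160049/894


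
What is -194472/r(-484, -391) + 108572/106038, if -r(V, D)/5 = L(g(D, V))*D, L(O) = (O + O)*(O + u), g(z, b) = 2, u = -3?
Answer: 2683806872/103652145 ≈ 25.892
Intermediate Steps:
L(O) = 2*O*(-3 + O) (L(O) = (O + O)*(O - 3) = (2*O)*(-3 + O) = 2*O*(-3 + O))
r(V, D) = 20*D (r(V, D) = -5*2*2*(-3 + 2)*D = -5*2*2*(-1)*D = -(-20)*D = 20*D)
-194472/r(-484, -391) + 108572/106038 = -194472/(20*(-391)) + 108572/106038 = -194472/(-7820) + 108572*(1/106038) = -194472*(-1/7820) + 54286/53019 = 48618/1955 + 54286/53019 = 2683806872/103652145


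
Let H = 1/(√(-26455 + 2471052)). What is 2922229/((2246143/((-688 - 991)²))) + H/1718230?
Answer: 8237883362389/2246143 + √2444597/4200379903310 ≈ 3.6676e+6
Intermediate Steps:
H = √2444597/2444597 (H = 1/(√2444597) = √2444597/2444597 ≈ 0.00063958)
2922229/((2246143/((-688 - 991)²))) + H/1718230 = 2922229/((2246143/((-688 - 991)²))) + (√2444597/2444597)/1718230 = 2922229/((2246143/((-1679)²))) + (√2444597/2444597)*(1/1718230) = 2922229/((2246143/2819041)) + √2444597/4200379903310 = 2922229/((2246143*(1/2819041))) + √2444597/4200379903310 = 2922229/(2246143/2819041) + √2444597/4200379903310 = 2922229*(2819041/2246143) + √2444597/4200379903310 = 8237883362389/2246143 + √2444597/4200379903310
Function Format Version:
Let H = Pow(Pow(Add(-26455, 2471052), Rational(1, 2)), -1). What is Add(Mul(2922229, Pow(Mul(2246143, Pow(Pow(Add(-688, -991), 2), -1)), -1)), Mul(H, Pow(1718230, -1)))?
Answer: Add(Rational(8237883362389, 2246143), Mul(Rational(1, 4200379903310), Pow(2444597, Rational(1, 2)))) ≈ 3.6676e+6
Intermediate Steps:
H = Mul(Rational(1, 2444597), Pow(2444597, Rational(1, 2))) (H = Pow(Pow(2444597, Rational(1, 2)), -1) = Mul(Rational(1, 2444597), Pow(2444597, Rational(1, 2))) ≈ 0.00063958)
Add(Mul(2922229, Pow(Mul(2246143, Pow(Pow(Add(-688, -991), 2), -1)), -1)), Mul(H, Pow(1718230, -1))) = Add(Mul(2922229, Pow(Mul(2246143, Pow(Pow(Add(-688, -991), 2), -1)), -1)), Mul(Mul(Rational(1, 2444597), Pow(2444597, Rational(1, 2))), Pow(1718230, -1))) = Add(Mul(2922229, Pow(Mul(2246143, Pow(Pow(-1679, 2), -1)), -1)), Mul(Mul(Rational(1, 2444597), Pow(2444597, Rational(1, 2))), Rational(1, 1718230))) = Add(Mul(2922229, Pow(Mul(2246143, Pow(2819041, -1)), -1)), Mul(Rational(1, 4200379903310), Pow(2444597, Rational(1, 2)))) = Add(Mul(2922229, Pow(Mul(2246143, Rational(1, 2819041)), -1)), Mul(Rational(1, 4200379903310), Pow(2444597, Rational(1, 2)))) = Add(Mul(2922229, Pow(Rational(2246143, 2819041), -1)), Mul(Rational(1, 4200379903310), Pow(2444597, Rational(1, 2)))) = Add(Mul(2922229, Rational(2819041, 2246143)), Mul(Rational(1, 4200379903310), Pow(2444597, Rational(1, 2)))) = Add(Rational(8237883362389, 2246143), Mul(Rational(1, 4200379903310), Pow(2444597, Rational(1, 2))))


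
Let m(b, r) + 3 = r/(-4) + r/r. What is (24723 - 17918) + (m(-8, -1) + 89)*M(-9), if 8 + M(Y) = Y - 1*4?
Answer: 19891/4 ≈ 4972.8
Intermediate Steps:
M(Y) = -12 + Y (M(Y) = -8 + (Y - 1*4) = -8 + (Y - 4) = -8 + (-4 + Y) = -12 + Y)
m(b, r) = -2 - r/4 (m(b, r) = -3 + (r/(-4) + r/r) = -3 + (r*(-¼) + 1) = -3 + (-r/4 + 1) = -3 + (1 - r/4) = -2 - r/4)
(24723 - 17918) + (m(-8, -1) + 89)*M(-9) = (24723 - 17918) + ((-2 - ¼*(-1)) + 89)*(-12 - 9) = 6805 + ((-2 + ¼) + 89)*(-21) = 6805 + (-7/4 + 89)*(-21) = 6805 + (349/4)*(-21) = 6805 - 7329/4 = 19891/4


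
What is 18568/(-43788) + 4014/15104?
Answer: -13085755/82671744 ≈ -0.15829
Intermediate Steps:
18568/(-43788) + 4014/15104 = 18568*(-1/43788) + 4014*(1/15104) = -4642/10947 + 2007/7552 = -13085755/82671744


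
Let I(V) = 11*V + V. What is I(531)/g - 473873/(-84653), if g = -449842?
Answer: 106314284575/19040237413 ≈ 5.5837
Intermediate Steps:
I(V) = 12*V
I(531)/g - 473873/(-84653) = (12*531)/(-449842) - 473873/(-84653) = 6372*(-1/449842) - 473873*(-1/84653) = -3186/224921 + 473873/84653 = 106314284575/19040237413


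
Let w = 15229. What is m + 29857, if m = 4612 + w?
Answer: 49698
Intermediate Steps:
m = 19841 (m = 4612 + 15229 = 19841)
m + 29857 = 19841 + 29857 = 49698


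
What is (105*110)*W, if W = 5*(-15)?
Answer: -866250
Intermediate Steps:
W = -75
(105*110)*W = (105*110)*(-75) = 11550*(-75) = -866250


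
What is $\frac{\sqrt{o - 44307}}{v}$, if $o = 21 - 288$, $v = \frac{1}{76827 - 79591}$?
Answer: $- 2764 i \sqrt{44574} \approx - 5.8355 \cdot 10^{5} i$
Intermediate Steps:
$v = - \frac{1}{2764}$ ($v = \frac{1}{-2764} = - \frac{1}{2764} \approx -0.00036179$)
$o = -267$ ($o = 21 - 288 = -267$)
$\frac{\sqrt{o - 44307}}{v} = \frac{\sqrt{-267 - 44307}}{- \frac{1}{2764}} = \sqrt{-44574} \left(-2764\right) = i \sqrt{44574} \left(-2764\right) = - 2764 i \sqrt{44574}$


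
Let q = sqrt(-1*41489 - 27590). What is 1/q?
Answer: -I*sqrt(69079)/69079 ≈ -0.0038048*I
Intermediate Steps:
q = I*sqrt(69079) (q = sqrt(-41489 - 27590) = sqrt(-69079) = I*sqrt(69079) ≈ 262.83*I)
1/q = 1/(I*sqrt(69079)) = -I*sqrt(69079)/69079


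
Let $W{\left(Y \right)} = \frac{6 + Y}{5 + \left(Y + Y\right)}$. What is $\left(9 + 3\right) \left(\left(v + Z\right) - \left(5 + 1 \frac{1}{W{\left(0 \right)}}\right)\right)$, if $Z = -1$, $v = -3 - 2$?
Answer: $-142$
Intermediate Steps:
$v = -5$ ($v = -3 - 2 = -5$)
$W{\left(Y \right)} = \frac{6 + Y}{5 + 2 Y}$
$\left(9 + 3\right) \left(\left(v + Z\right) - \left(5 + 1 \frac{1}{W{\left(0 \right)}}\right)\right) = \left(9 + 3\right) \left(\left(-5 - 1\right) - \left(5 + 1 \frac{1}{\frac{1}{5 + 2 \cdot 0} \left(6 + 0\right)}\right)\right) = 12 \left(-6 - \left(5 + 1 \frac{1}{\frac{1}{5 + 0} \cdot 6}\right)\right) = 12 \left(-6 - \left(5 + 1 \frac{1}{\frac{1}{5} \cdot 6}\right)\right) = 12 \left(-6 - \left(5 + 1 \frac{1}{\frac{6}{5}}\right)\right) = 12 \left(-6 - \left(5 + 1 \cdot \frac{5}{6}\right)\right) = 12 \left(-6 - \frac{35}{6}\right) = 12 \left(- \frac{71}{6}\right) = -142$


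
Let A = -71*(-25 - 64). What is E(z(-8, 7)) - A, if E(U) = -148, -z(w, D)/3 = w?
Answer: -6467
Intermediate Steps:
z(w, D) = -3*w
A = 6319 (A = -71*(-89) = 6319)
E(z(-8, 7)) - A = -148 - 1*6319 = -148 - 6319 = -6467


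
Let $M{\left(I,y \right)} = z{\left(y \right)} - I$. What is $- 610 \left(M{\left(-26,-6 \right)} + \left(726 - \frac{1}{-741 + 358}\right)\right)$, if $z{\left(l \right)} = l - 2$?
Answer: $- \frac{173821330}{383} \approx -4.5384 \cdot 10^{5}$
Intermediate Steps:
$z{\left(l \right)} = -2 + l$
$M{\left(I,y \right)} = -2 + y - I$ ($M{\left(I,y \right)} = \left(-2 + y\right) - I = -2 + y - I$)
$- 610 \left(M{\left(-26,-6 \right)} + \left(726 - \frac{1}{-741 + 358}\right)\right) = - 610 \left(\left(-2 - 6 - -26\right) + \left(726 - \frac{1}{-741 + 358}\right)\right) = - 610 \left(\left(-2 - 6 + 26\right) + \left(726 - \frac{1}{-383}\right)\right) = - 610 \left(18 + \left(726 - - \frac{1}{383}\right)\right) = - 610 \left(18 + \left(726 + \frac{1}{383}\right)\right) = - 610 \left(18 + \frac{278059}{383}\right) = \left(-610\right) \frac{284953}{383} = - \frac{173821330}{383}$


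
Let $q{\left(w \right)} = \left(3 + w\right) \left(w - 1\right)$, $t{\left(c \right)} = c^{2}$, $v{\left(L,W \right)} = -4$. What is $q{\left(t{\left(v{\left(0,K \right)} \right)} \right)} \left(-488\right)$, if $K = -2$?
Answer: $-139080$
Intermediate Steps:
$q{\left(w \right)} = \left(-1 + w\right) \left(3 + w\right)$ ($q{\left(w \right)} = \left(3 + w\right) \left(-1 + w\right) = \left(-1 + w\right) \left(3 + w\right)$)
$q{\left(t{\left(v{\left(0,K \right)} \right)} \right)} \left(-488\right) = \left(-3 + \left(\left(-4\right)^{2}\right)^{2} + 2 \left(-4\right)^{2}\right) \left(-488\right) = \left(-3 + 16^{2} + 2 \cdot 16\right) \left(-488\right) = \left(-3 + 256 + 32\right) \left(-488\right) = 285 \left(-488\right) = -139080$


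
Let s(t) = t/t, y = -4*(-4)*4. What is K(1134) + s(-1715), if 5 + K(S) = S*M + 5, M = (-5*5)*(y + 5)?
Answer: -1956149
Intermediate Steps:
y = 64 (y = 16*4 = 64)
s(t) = 1
M = -1725 (M = (-5*5)*(64 + 5) = -25*69 = -1725)
K(S) = -1725*S (K(S) = -5 + (S*(-1725) + 5) = -5 + (-1725*S + 5) = -5 + (5 - 1725*S) = -1725*S)
K(1134) + s(-1715) = -1725*1134 + 1 = -1956150 + 1 = -1956149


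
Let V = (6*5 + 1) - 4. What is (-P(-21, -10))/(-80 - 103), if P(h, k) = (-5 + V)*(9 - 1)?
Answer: 176/183 ≈ 0.96175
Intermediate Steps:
V = 27 (V = (30 + 1) - 4 = 31 - 4 = 27)
P(h, k) = 176 (P(h, k) = (-5 + 27)*(9 - 1) = 22*8 = 176)
(-P(-21, -10))/(-80 - 103) = (-1*176)/(-80 - 103) = -176/(-183) = -1/183*(-176) = 176/183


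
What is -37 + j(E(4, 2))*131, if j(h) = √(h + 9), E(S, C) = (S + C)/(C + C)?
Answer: -37 + 131*√42/2 ≈ 387.49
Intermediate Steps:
E(S, C) = (C + S)/(2*C) (E(S, C) = (C + S)/((2*C)) = (C + S)*(1/(2*C)) = (C + S)/(2*C))
j(h) = √(9 + h)
-37 + j(E(4, 2))*131 = -37 + √(9 + (½)*(2 + 4)/2)*131 = -37 + √(9 + (½)*(½)*6)*131 = -37 + √(9 + 3/2)*131 = -37 + √(21/2)*131 = -37 + (√42/2)*131 = -37 + 131*√42/2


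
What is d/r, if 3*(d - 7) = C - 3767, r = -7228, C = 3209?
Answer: 179/7228 ≈ 0.024765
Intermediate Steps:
d = -179 (d = 7 + (3209 - 3767)/3 = 7 + (⅓)*(-558) = 7 - 186 = -179)
d/r = -179/(-7228) = -179*(-1/7228) = 179/7228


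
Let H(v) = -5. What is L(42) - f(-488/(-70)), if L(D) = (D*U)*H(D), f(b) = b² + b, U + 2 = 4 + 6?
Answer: -2126076/1225 ≈ -1735.6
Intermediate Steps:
U = 8 (U = -2 + (4 + 6) = -2 + 10 = 8)
f(b) = b + b²
L(D) = -40*D (L(D) = (D*8)*(-5) = (8*D)*(-5) = -40*D)
L(42) - f(-488/(-70)) = -40*42 - (-488/(-70))*(1 - 488/(-70)) = -1680 - (-488*(-1/70))*(1 - 488*(-1/70)) = -1680 - 244*(1 + 244/35)/35 = -1680 - 244*279/(35*35) = -1680 - 1*68076/1225 = -1680 - 68076/1225 = -2126076/1225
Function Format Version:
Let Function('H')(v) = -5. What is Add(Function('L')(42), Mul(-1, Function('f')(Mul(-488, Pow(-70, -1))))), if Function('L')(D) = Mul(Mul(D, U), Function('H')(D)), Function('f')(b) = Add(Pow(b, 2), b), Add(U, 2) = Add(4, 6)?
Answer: Rational(-2126076, 1225) ≈ -1735.6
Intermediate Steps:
U = 8 (U = Add(-2, Add(4, 6)) = Add(-2, 10) = 8)
Function('f')(b) = Add(b, Pow(b, 2))
Function('L')(D) = Mul(-40, D) (Function('L')(D) = Mul(Mul(D, 8), -5) = Mul(Mul(8, D), -5) = Mul(-40, D))
Add(Function('L')(42), Mul(-1, Function('f')(Mul(-488, Pow(-70, -1))))) = Add(Mul(-40, 42), Mul(-1, Mul(Mul(-488, Pow(-70, -1)), Add(1, Mul(-488, Pow(-70, -1)))))) = Add(-1680, Mul(-1, Mul(Mul(-488, Rational(-1, 70)), Add(1, Mul(-488, Rational(-1, 70)))))) = Add(-1680, Mul(-1, Mul(Rational(244, 35), Add(1, Rational(244, 35))))) = Add(-1680, Mul(-1, Mul(Rational(244, 35), Rational(279, 35)))) = Add(-1680, Mul(-1, Rational(68076, 1225))) = Add(-1680, Rational(-68076, 1225)) = Rational(-2126076, 1225)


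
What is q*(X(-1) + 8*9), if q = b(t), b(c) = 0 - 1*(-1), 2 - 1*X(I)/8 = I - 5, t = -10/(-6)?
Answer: 136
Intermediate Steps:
t = 5/3 (t = -10*(-⅙) = 5/3 ≈ 1.6667)
X(I) = 56 - 8*I (X(I) = 16 - 8*(I - 5) = 16 - 8*(-5 + I) = 16 + (40 - 8*I) = 56 - 8*I)
b(c) = 1 (b(c) = 0 + 1 = 1)
q = 1
q*(X(-1) + 8*9) = 1*((56 - 8*(-1)) + 8*9) = 1*((56 + 8) + 72) = 1*(64 + 72) = 1*136 = 136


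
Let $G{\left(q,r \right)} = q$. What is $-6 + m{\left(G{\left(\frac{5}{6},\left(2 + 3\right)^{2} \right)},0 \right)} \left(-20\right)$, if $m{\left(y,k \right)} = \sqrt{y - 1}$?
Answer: $-6 - \frac{10 i \sqrt{6}}{3} \approx -6.0 - 8.165 i$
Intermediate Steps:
$m{\left(y,k \right)} = \sqrt{-1 + y}$ ($m{\left(y,k \right)} = \sqrt{y + \left(-3 + 2\right)} = \sqrt{y - 1} = \sqrt{-1 + y}$)
$-6 + m{\left(G{\left(\frac{5}{6},\left(2 + 3\right)^{2} \right)},0 \right)} \left(-20\right) = -6 + \sqrt{-1 + \frac{5}{6}} \left(-20\right) = -6 + \sqrt{- \frac{1}{6}} \left(-20\right) = -6 + \frac{i \sqrt{6}}{6} \left(-20\right) = -6 - \frac{10 i \sqrt{6}}{3}$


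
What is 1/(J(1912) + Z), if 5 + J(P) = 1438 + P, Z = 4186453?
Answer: 1/4189798 ≈ 2.3868e-7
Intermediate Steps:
J(P) = 1433 + P (J(P) = -5 + (1438 + P) = 1433 + P)
1/(J(1912) + Z) = 1/((1433 + 1912) + 4186453) = 1/(3345 + 4186453) = 1/4189798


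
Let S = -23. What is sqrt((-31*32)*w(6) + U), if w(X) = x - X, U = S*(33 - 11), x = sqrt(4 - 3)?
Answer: sqrt(4454) ≈ 66.738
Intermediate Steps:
x = 1 (x = sqrt(1) = 1)
U = -506 (U = -23*(33 - 11) = -23*22 = -506)
w(X) = 1 - X
sqrt((-31*32)*w(6) + U) = sqrt((-31*32)*(1 - 1*6) - 506) = sqrt(-992*(1 - 6) - 506) = sqrt(-992*(-5) - 506) = sqrt(4960 - 506) = sqrt(4454)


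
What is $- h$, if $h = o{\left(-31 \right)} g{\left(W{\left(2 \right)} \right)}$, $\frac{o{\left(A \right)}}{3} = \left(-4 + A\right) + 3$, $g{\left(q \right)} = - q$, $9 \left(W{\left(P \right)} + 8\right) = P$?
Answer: $\frac{2240}{3} \approx 746.67$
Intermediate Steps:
$W{\left(P \right)} = -8 + \frac{P}{9}$
$o{\left(A \right)} = -3 + 3 A$ ($o{\left(A \right)} = 3 \left(\left(-4 + A\right) + 3\right) = 3 \left(-1 + A\right) = -3 + 3 A$)
$h = - \frac{2240}{3}$ ($h = \left(-3 + 3 \left(-31\right)\right) \left(- (-8 + \frac{1}{9} \cdot 2)\right) = \left(-3 - 93\right) \left(- (-8 + \frac{2}{9})\right) = - 96 \left(\left(-1\right) \left(- \frac{70}{9}\right)\right) = \left(-96\right) \frac{70}{9} = - \frac{2240}{3} \approx -746.67$)
$- h = \left(-1\right) \left(- \frac{2240}{3}\right) = \frac{2240}{3}$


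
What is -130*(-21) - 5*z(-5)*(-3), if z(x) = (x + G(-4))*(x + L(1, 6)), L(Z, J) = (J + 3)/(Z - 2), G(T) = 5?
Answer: 2730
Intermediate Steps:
L(Z, J) = (3 + J)/(-2 + Z)
z(x) = (-9 + x)*(5 + x) (z(x) = (x + 5)*(x + (3 + 6)/(-2 + 1)) = (5 + x)*(x + 9/(-1)) = (5 + x)*(x - 1*9) = (5 + x)*(x - 9) = (5 + x)*(-9 + x) = (-9 + x)*(5 + x))
-130*(-21) - 5*z(-5)*(-3) = -130*(-21) - 5*(-45 + (-5)**2 - 4*(-5))*(-3) = 2730 - 5*(-45 + 25 + 20)*(-3) = 2730 - 5*0*(-3) = 2730 + 0*(-3) = 2730 + 0 = 2730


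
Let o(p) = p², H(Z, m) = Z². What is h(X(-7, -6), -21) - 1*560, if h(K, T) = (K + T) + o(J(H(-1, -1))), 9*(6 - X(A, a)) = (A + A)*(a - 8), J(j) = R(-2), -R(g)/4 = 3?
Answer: -4075/9 ≈ -452.78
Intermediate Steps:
R(g) = -12 (R(g) = -4*3 = -12)
J(j) = -12
X(A, a) = 6 - 2*A*(-8 + a)/9 (X(A, a) = 6 - (A + A)*(a - 8)/9 = 6 - 2*A*(-8 + a)/9)
h(K, T) = 144 + K + T (h(K, T) = (K + T) + (-12)² = (K + T) + 144 = 144 + K + T)
h(X(-7, -6), -21) - 1*560 = (144 + (6 + (16/9)*(-7) - 2/9*(-7)*(-6)) - 21) - 1*560 = (144 + (6 - 112/9 - 28/3) - 21) - 560 = (144 - 142/9 - 21) - 560 = 965/9 - 560 = -4075/9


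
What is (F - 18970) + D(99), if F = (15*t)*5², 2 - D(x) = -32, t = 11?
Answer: -14811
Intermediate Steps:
D(x) = 34 (D(x) = 2 - 1*(-32) = 2 + 32 = 34)
F = 4125 (F = (15*11)*5² = 165*25 = 4125)
(F - 18970) + D(99) = (4125 - 18970) + 34 = -14845 + 34 = -14811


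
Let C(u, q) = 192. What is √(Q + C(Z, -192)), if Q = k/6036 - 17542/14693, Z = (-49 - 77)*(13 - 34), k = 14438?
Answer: √7752935184032694/6334782 ≈ 13.900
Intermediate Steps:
Z = 2646 (Z = -126*(-21) = 2646)
Q = 7589573/6334782 (Q = 14438/6036 - 17542/14693 = 14438*(1/6036) - 17542*1/14693 = 7219/3018 - 2506/2099 = 7589573/6334782 ≈ 1.1981)
√(Q + C(Z, -192)) = √(7589573/6334782 + 192) = √(1223867717/6334782) = √7752935184032694/6334782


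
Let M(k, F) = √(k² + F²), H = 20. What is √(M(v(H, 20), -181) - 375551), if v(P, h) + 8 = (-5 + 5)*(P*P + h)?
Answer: √(-375551 + 5*√1313) ≈ 612.67*I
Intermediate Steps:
v(P, h) = -8 (v(P, h) = -8 + (-5 + 5)*(P*P + h) = -8 + 0*(P² + h) = -8 + 0*(h + P²) = -8 + 0 = -8)
M(k, F) = √(F² + k²)
√(M(v(H, 20), -181) - 375551) = √(√((-181)² + (-8)²) - 375551) = √(√(32761 + 64) - 375551) = √(√32825 - 375551) = √(5*√1313 - 375551) = √(-375551 + 5*√1313)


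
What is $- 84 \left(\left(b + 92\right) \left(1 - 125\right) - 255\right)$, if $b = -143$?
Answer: $-509796$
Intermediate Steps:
$- 84 \left(\left(b + 92\right) \left(1 - 125\right) - 255\right) = - 84 \left(\left(-143 + 92\right) \left(1 - 125\right) - 255\right) = - 84 \left(\left(-51\right) \left(-124\right) - 255\right) = - 84 \left(6324 - 255\right) = \left(-84\right) 6069 = -509796$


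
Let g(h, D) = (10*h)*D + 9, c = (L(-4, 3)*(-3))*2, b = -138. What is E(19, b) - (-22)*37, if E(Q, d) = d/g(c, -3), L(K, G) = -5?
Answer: 241804/297 ≈ 814.16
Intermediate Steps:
c = 30 (c = -5*(-3)*2 = 15*2 = 30)
g(h, D) = 9 + 10*D*h (g(h, D) = 10*D*h + 9 = 9 + 10*D*h)
E(Q, d) = -d/891 (E(Q, d) = d/(9 + 10*(-3)*30) = d/(9 - 900) = d/(-891) = d*(-1/891) = -d/891)
E(19, b) - (-22)*37 = -1/891*(-138) - (-22)*37 = 46/297 - 1*(-814) = 46/297 + 814 = 241804/297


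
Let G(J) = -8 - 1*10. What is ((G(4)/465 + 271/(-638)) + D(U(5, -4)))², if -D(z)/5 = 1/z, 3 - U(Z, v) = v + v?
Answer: 68112009/80820100 ≈ 0.84276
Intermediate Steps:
G(J) = -18 (G(J) = -8 - 10 = -18)
U(Z, v) = 3 - 2*v (U(Z, v) = 3 - (v + v) = 3 - 2*v)
D(z) = -5/z
((G(4)/465 + 271/(-638)) + D(U(5, -4)))² = ((-18/465 + 271/(-638)) - 5/(3 - 2*(-4)))² = ((-18*1/465 + 271*(-1/638)) - 5/(3 + 8))² = ((-6/155 - 271/638) - 5/11)² = (-45833/98890 - 5*1/11)² = (-45833/98890 - 5/11)² = (-8253/8990)² = 68112009/80820100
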